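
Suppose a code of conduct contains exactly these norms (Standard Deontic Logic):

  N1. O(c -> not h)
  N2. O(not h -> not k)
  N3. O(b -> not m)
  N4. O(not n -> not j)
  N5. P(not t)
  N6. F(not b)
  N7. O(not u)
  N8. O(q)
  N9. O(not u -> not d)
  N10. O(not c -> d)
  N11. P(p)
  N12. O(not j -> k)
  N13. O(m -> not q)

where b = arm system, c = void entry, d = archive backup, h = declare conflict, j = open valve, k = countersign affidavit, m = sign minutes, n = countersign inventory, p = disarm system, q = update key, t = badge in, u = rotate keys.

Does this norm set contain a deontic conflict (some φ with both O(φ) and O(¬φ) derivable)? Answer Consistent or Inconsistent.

Consistent

Premise 13 is O(m -> not q), but O(m) is not derivable from the premises, so it does not yield O(not q).
So O(not q) is not derivable, and the apparent clash with O(q) does not arise.
A world satisfying every obligation exists (e.g. b=true, c=true, d=false, h=false, j=true, k=false, m=false, n=true, p=false, q=true, t=false, u=false); no atom is both obligatory and forbidden, so the set is consistent.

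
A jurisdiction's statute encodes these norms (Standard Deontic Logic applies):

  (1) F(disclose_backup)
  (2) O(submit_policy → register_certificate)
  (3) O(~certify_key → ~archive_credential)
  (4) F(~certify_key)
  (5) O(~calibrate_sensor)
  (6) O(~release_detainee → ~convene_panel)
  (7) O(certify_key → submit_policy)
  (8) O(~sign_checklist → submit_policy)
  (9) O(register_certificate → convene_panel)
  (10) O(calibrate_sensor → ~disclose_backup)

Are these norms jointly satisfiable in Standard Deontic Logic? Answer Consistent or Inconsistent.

Premise 10 is O(calibrate_sensor → ~disclose_backup); even if O(~disclose_backup) held, inferring O(calibrate_sensor) would be affirming the consequent — invalid.
So O(calibrate_sensor) is not derivable, and the apparent clash with O(~calibrate_sensor) does not arise.
A world satisfying every obligation exists (e.g. archive_credential=false, calibrate_sensor=false, certify_key=true, convene_panel=true, disclose_backup=false, register_certificate=true, release_detainee=true, sign_checklist=false, submit_policy=true); no atom is both obligatory and forbidden, so the set is consistent.

Consistent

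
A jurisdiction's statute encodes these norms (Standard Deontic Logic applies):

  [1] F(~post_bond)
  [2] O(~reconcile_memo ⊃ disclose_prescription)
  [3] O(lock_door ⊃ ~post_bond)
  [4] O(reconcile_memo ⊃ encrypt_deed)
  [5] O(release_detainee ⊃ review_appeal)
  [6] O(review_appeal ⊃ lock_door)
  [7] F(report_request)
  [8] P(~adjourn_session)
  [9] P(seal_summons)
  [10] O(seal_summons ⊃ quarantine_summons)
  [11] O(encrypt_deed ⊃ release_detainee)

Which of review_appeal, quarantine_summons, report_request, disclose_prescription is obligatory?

disclose_prescription

F(~post_bond) at premise 1 means O(post_bond).
Premise 3, O(lock_door ⊃ ~post_bond), contraposes to O(post_bond ⊃ ~lock_door); with O(post_bond) we get O(~lock_door).
Premise 6 is O(review_appeal ⊃ lock_door); contrapositively O(~lock_door ⊃ ~review_appeal). Since O(~lock_door) holds, K gives O(~review_appeal).
Premise 5, O(release_detainee ⊃ review_appeal), contraposes to O(~review_appeal ⊃ ~release_detainee); with O(~review_appeal) we get O(~release_detainee).
Premise 11 is O(encrypt_deed ⊃ release_detainee); contrapositively O(~release_detainee ⊃ ~encrypt_deed). Since O(~release_detainee) holds, K gives O(~encrypt_deed).
The contrapositive of premise 4 (O(reconcile_memo ⊃ encrypt_deed)) is O(~encrypt_deed ⊃ ~reconcile_memo), and O(~encrypt_deed) is already established, so O(~reconcile_memo).
Premise 2 is O(~reconcile_memo ⊃ disclose_prescription); since O(~reconcile_memo), deontic closure gives O(disclose_prescription).
So O(disclose_prescription) holds — disclose_prescription is obligatory. None of the other listed options is made obligatory by any chain of premises.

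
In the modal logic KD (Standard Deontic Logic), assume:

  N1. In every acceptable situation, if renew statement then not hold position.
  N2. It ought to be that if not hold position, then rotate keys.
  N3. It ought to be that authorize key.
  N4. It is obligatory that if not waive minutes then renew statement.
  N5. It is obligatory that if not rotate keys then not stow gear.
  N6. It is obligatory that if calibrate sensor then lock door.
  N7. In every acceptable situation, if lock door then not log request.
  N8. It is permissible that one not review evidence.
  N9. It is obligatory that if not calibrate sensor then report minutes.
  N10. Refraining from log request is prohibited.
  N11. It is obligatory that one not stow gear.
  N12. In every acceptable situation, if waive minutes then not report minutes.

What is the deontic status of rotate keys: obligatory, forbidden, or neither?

Obligatory

Premise 10 is F(¬log_request), i.e. O(log_request).
Premise 7, O(lock_door → ¬log_request), contraposes to O(log_request → ¬lock_door); with O(log_request) we get O(¬lock_door).
The contrapositive of premise 6 (O(calibrate_sensor → lock_door)) is O(¬lock_door → ¬calibrate_sensor), and O(¬lock_door) is already established, so O(¬calibrate_sensor).
From O(¬calibrate_sensor) and premise 9, O(¬calibrate_sensor → report_minutes), we obtain O(report_minutes).
The contrapositive of premise 12 (O(waive_minutes → ¬report_minutes)) is O(report_minutes → ¬waive_minutes), and O(report_minutes) is already established, so O(¬waive_minutes).
Premise 4 is O(¬waive_minutes → renew_statement); since O(¬waive_minutes), deontic closure gives O(renew_statement).
Premise 1 is O(renew_statement → ¬hold_position); since O(renew_statement), deontic closure gives O(¬hold_position).
Applying K to premise 2 (O(¬hold_position → rotate_keys)) and O(¬hold_position) yields O(rotate_keys).
Premises 3, 5, 8, 11 do not contribute to this derivation.
Hence rotate_keys is obligatory.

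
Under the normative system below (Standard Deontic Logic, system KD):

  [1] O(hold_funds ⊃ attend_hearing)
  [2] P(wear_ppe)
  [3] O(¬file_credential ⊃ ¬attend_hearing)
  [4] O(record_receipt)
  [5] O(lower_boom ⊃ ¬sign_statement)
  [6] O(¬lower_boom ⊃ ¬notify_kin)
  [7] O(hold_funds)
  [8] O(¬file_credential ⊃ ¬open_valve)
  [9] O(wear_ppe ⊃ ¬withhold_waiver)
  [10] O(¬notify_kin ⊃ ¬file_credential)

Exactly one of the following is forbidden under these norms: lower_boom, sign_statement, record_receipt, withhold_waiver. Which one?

Premise 7 gives O(hold_funds).
With premise 1, O(hold_funds ⊃ attend_hearing), the K-axiom yields O(attend_hearing).
The contrapositive of premise 3 (O(¬file_credential ⊃ ¬attend_hearing)) is O(attend_hearing ⊃ file_credential), and O(attend_hearing) is already established, so O(file_credential).
Premise 10 is O(¬notify_kin ⊃ ¬file_credential); contrapositively O(file_credential ⊃ notify_kin). Since O(file_credential) holds, K gives O(notify_kin).
Premise 6 is O(¬lower_boom ⊃ ¬notify_kin); contrapositively O(notify_kin ⊃ lower_boom). Since O(notify_kin) holds, K gives O(lower_boom).
Premise 5 is O(lower_boom ⊃ ¬sign_statement); since O(lower_boom), deontic closure gives O(¬sign_statement).
So O(¬sign_statement) holds, i.e. sign_statement is forbidden. None of the other listed options is forbidden under the premises.

sign_statement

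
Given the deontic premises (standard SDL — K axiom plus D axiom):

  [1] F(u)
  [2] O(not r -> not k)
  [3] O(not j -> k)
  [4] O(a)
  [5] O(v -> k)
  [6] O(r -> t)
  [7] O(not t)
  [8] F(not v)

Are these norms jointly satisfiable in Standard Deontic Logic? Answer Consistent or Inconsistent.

Premise 8 is F(not v), i.e. O(v).
From O(v) and premise 5, O(v -> k), we obtain O(k).
Premise 2 is O(not r -> not k); contrapositively O(k -> r). Since O(k) holds, K gives O(r).
Premise 6 is O(r -> t); since O(r), deontic closure gives O(t).
But premise 7 directly asserts O(not t).
We now have both O(t) and O(not t) — t is simultaneously obligatory and forbidden, violating the D-axiom.

Inconsistent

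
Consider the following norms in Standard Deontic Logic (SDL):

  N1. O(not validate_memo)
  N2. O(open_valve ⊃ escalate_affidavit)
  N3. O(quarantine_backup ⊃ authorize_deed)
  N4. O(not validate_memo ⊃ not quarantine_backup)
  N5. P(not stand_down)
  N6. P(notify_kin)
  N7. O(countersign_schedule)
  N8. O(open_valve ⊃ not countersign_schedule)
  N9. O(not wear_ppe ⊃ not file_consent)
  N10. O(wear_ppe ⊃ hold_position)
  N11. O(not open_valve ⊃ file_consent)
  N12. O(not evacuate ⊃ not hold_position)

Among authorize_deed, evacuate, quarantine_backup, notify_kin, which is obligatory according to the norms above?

evacuate

Premise 7 states O(countersign_schedule) outright.
Premise 8, O(open_valve ⊃ not countersign_schedule), contraposes to O(countersign_schedule ⊃ not open_valve); with O(countersign_schedule) we get O(not open_valve).
Premise 11 is O(not open_valve ⊃ file_consent); since O(not open_valve), deontic closure gives O(file_consent).
Premise 9 is O(not wear_ppe ⊃ not file_consent); contrapositively O(file_consent ⊃ wear_ppe). Since O(file_consent) holds, K gives O(wear_ppe).
Premise 10 is O(wear_ppe ⊃ hold_position); since O(wear_ppe), deontic closure gives O(hold_position).
The contrapositive of premise 12 (O(not evacuate ⊃ not hold_position)) is O(hold_position ⊃ evacuate), and O(hold_position) is already established, so O(evacuate).
So O(evacuate) holds — evacuate is obligatory. None of the other listed options is made obligatory by any chain of premises.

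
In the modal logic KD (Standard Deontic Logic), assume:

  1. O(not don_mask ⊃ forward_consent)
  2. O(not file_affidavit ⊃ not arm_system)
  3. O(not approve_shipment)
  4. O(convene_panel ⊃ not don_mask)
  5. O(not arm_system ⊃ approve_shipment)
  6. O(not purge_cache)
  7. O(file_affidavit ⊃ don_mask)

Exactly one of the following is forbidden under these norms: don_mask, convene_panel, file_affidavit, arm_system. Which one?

convene_panel

Premise 3 gives O(not approve_shipment).
The contrapositive of premise 5 (O(not arm_system ⊃ approve_shipment)) is O(not approve_shipment ⊃ arm_system), and O(not approve_shipment) is already established, so O(arm_system).
Premise 2 is O(not file_affidavit ⊃ not arm_system); contrapositively O(arm_system ⊃ file_affidavit). Since O(arm_system) holds, K gives O(file_affidavit).
Premise 7 is O(file_affidavit ⊃ don_mask); since O(file_affidavit), deontic closure gives O(don_mask).
The contrapositive of premise 4 (O(convene_panel ⊃ not don_mask)) is O(don_mask ⊃ not convene_panel), and O(don_mask) is already established, so O(not convene_panel).
So O(not convene_panel) holds, i.e. convene_panel is forbidden. None of the other listed options is forbidden under the premises.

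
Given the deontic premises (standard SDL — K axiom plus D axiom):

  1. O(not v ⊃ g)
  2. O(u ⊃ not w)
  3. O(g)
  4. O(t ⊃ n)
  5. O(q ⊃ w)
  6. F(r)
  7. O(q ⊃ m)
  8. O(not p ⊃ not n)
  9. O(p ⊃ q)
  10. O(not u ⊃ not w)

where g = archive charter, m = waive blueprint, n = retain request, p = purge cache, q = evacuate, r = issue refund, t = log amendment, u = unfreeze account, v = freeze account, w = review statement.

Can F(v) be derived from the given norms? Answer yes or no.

No

Premise 1 is O(not v ⊃ g); even if O(g) held, inferring O(not v) would be affirming the consequent — invalid.
No other premise forces O(not v). An ideal world satisfying every premise can still have v true, so F(v) is not derivable.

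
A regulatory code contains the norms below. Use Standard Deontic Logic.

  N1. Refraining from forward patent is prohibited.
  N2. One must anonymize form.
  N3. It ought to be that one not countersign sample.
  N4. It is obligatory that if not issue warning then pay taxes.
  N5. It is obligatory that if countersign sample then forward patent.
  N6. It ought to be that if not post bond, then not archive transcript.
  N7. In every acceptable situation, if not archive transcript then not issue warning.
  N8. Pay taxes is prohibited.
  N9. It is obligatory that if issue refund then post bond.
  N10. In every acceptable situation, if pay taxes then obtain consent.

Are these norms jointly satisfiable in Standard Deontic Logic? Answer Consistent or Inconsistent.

Consistent

Premise 5 is O(countersign_sample → forward_patent); even if O(forward_patent) held, inferring O(countersign_sample) would be affirming the consequent — invalid.
So O(countersign_sample) is not derivable, and the apparent clash with O(¬countersign_sample) does not arise.
A world satisfying every obligation exists (e.g. anonymize_form=true, archive_transcript=true, countersign_sample=false, forward_patent=true, issue_refund=false, issue_warning=true, obtain_consent=false, pay_taxes=false, post_bond=true); no atom is both obligatory and forbidden, so the set is consistent.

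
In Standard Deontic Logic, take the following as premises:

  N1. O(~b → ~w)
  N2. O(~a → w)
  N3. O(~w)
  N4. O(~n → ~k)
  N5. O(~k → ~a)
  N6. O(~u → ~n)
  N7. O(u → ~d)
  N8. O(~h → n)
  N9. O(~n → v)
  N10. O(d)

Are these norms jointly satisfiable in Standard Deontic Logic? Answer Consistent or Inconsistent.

Inconsistent

Premise 3 states O(~w) outright.
Premise 2 is O(~a → w); contrapositively O(~w → a). Since O(~w) holds, K gives O(a).
Premise 5 is O(~k → ~a); contrapositively O(a → k). Since O(a) holds, K gives O(k).
Premise 4, O(~n → ~k), contraposes to O(k → n); with O(k) we get O(n).
Premise 6, O(~u → ~n), contraposes to O(n → u); with O(n) we get O(u).
Premise 7 is O(u → ~d); since O(u), deontic closure gives O(~d).
Yet premise 10 states O(d).
We now have both O(~d) and O(d) — d is simultaneously obligatory and forbidden, violating the D-axiom.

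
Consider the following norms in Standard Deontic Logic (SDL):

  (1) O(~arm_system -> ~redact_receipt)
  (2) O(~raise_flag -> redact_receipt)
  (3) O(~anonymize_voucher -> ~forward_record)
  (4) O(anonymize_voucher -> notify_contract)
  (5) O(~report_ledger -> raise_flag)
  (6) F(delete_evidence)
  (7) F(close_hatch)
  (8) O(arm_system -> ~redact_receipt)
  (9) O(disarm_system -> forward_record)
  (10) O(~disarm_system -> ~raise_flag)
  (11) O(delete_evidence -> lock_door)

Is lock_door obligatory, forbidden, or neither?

Neither

Premise 11 is O(delete_evidence -> lock_door), but O(delete_evidence) is not derivable from the premises, so it does not yield O(lock_door).
No premise or chain of K-axiom applications forces O(lock_door), and none forces O(~lock_door). So lock_door is neither obligatory nor forbidden under these norms.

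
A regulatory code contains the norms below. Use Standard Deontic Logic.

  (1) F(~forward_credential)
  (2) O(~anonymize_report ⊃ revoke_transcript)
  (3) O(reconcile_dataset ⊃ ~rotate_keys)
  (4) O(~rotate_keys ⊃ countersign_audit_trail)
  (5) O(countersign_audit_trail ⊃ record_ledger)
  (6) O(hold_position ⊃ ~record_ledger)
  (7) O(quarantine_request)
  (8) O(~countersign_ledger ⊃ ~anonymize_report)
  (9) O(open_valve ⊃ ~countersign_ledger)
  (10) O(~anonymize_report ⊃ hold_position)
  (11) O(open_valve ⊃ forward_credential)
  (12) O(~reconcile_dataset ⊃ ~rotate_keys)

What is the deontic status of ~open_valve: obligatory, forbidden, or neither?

Obligatory

By case analysis on ~reconcile_dataset: premise 12 gives O(~reconcile_dataset ⊃ ~rotate_keys) and premise 3 gives O(reconcile_dataset ⊃ ~rotate_keys), so O(~rotate_keys) either way.
Applying K to premise 4 (O(~rotate_keys ⊃ countersign_audit_trail)) and O(~rotate_keys) yields O(countersign_audit_trail).
Premise 5 is O(countersign_audit_trail ⊃ record_ledger); since O(countersign_audit_trail), deontic closure gives O(record_ledger).
Premise 6 is O(hold_position ⊃ ~record_ledger); contrapositively O(record_ledger ⊃ ~hold_position). Since O(record_ledger) holds, K gives O(~hold_position).
The contrapositive of premise 10 (O(~anonymize_report ⊃ hold_position)) is O(~hold_position ⊃ anonymize_report), and O(~hold_position) is already established, so O(anonymize_report).
The contrapositive of premise 8 (O(~countersign_ledger ⊃ ~anonymize_report)) is O(anonymize_report ⊃ countersign_ledger), and O(anonymize_report) is already established, so O(countersign_ledger).
The contrapositive of premise 9 (O(open_valve ⊃ ~countersign_ledger)) is O(countersign_ledger ⊃ ~open_valve), and O(countersign_ledger) is already established, so O(~open_valve).
Premises 1, 2, 7, 11 do not contribute to this derivation.
Hence ~open_valve is obligatory.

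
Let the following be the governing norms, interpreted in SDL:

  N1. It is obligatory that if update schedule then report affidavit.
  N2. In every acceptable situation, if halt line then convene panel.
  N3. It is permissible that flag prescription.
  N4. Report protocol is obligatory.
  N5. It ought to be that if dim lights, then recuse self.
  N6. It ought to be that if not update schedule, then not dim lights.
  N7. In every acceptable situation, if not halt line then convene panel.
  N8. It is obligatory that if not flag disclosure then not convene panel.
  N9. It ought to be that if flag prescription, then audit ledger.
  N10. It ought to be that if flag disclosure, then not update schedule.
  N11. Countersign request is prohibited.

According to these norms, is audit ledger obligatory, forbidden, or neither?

Neither

Premise 9 is O(flag_prescription → audit_ledger), but O(flag_prescription) is not derivable from the premises (the permission P(flag_prescription) asserts only ¬O(¬flag_prescription), not O(flag_prescription)), so it does not yield O(audit_ledger).
No premise or chain of K-axiom applications forces O(audit_ledger), and none forces O(¬audit_ledger). So audit_ledger is neither obligatory nor forbidden under these norms.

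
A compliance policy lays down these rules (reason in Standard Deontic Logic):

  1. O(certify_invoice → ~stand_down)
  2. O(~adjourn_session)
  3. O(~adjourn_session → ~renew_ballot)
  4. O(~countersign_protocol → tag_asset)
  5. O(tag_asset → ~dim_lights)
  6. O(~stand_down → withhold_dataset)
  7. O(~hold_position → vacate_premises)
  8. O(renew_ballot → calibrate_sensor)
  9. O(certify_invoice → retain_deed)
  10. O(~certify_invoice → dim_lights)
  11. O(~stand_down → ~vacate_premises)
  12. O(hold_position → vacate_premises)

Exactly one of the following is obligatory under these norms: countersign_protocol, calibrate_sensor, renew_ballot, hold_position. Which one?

countersign_protocol

Premises 12 and 7 are O(hold_position → vacate_premises) and O(~hold_position → vacate_premises); every ideal world satisfies hold_position or ~hold_position, so in either case vacate_premises holds — hence O(vacate_premises).
Premise 11, O(~stand_down → ~vacate_premises), contraposes to O(vacate_premises → stand_down); with O(vacate_premises) we get O(stand_down).
Premise 1 is O(certify_invoice → ~stand_down); contrapositively O(stand_down → ~certify_invoice). Since O(stand_down) holds, K gives O(~certify_invoice).
With premise 10, O(~certify_invoice → dim_lights), the K-axiom yields O(dim_lights).
Premise 5 is O(tag_asset → ~dim_lights); contrapositively O(dim_lights → ~tag_asset). Since O(dim_lights) holds, K gives O(~tag_asset).
The contrapositive of premise 4 (O(~countersign_protocol → tag_asset)) is O(~tag_asset → countersign_protocol), and O(~tag_asset) is already established, so O(countersign_protocol).
So O(countersign_protocol) holds — countersign_protocol is obligatory. None of the other listed options is made obligatory by any chain of premises.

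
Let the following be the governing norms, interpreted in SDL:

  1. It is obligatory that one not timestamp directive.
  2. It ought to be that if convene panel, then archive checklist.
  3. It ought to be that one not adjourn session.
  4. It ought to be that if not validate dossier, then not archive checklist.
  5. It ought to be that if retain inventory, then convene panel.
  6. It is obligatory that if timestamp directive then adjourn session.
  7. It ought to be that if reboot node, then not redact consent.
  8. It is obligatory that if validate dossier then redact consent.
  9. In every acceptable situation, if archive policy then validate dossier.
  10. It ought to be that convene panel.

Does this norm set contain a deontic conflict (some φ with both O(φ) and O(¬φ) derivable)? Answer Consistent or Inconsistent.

Premise 6 is O(timestamp_directive → adjourn_session), but O(timestamp_directive) is not derivable from the premises, so it does not yield O(adjourn_session).
So O(adjourn_session) is not derivable, and the apparent clash with O(¬adjourn_session) does not arise.
A world satisfying every obligation exists (e.g. adjourn_session=false, archive_checklist=true, archive_policy=false, convene_panel=true, reboot_node=false, redact_consent=true, retain_inventory=false, timestamp_directive=false, validate_dossier=true); no atom is both obligatory and forbidden, so the set is consistent.

Consistent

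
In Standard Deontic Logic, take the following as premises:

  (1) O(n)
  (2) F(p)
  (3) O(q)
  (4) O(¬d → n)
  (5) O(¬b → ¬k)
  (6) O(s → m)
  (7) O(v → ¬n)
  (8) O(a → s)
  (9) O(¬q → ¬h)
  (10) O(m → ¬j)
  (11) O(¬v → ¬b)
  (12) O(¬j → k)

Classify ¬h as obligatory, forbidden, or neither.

Premise 9 is O(¬q → ¬h), but O(¬q) is not derivable from the premises, so it does not yield O(¬h).
No premise or chain of K-axiom applications forces O(¬h), and none forces O(h). So ¬h is neither obligatory nor forbidden under these norms.

Neither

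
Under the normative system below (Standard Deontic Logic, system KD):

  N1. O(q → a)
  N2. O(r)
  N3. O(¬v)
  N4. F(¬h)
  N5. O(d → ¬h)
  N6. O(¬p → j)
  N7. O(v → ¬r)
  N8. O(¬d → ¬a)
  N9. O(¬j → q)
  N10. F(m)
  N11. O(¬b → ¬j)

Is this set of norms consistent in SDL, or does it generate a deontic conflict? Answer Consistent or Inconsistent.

Consistent

Premise 7 is O(v → ¬r), but O(v) is not derivable from the premises, so it does not yield O(¬r).
So O(¬r) is not derivable, and the apparent clash with O(r) does not arise.
A world satisfying every obligation exists (e.g. a=false, b=true, d=false, h=true, j=true, m=false, p=false, q=false, r=true, v=false); no atom is both obligatory and forbidden, so the set is consistent.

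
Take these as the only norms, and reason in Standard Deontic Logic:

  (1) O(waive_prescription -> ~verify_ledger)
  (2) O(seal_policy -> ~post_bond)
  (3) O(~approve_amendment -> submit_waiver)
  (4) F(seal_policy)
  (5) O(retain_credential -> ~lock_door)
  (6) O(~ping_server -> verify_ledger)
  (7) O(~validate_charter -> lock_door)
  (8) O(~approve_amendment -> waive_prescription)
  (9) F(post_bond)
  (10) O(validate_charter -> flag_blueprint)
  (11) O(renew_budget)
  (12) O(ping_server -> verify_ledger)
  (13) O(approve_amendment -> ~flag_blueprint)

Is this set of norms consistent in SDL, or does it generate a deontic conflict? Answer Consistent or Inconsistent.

Premise 2 is O(seal_policy -> ~post_bond); even if O(~post_bond) held, inferring O(seal_policy) would be affirming the consequent — invalid.
So O(seal_policy) is not derivable, and the apparent clash with O(~seal_policy) does not arise.
A world satisfying every obligation exists (e.g. approve_amendment=true, flag_blueprint=false, lock_door=true, ping_server=false, post_bond=false, renew_budget=true, retain_credential=false, seal_policy=false, submit_waiver=false, validate_charter=false, verify_ledger=true, waive_prescription=false); no atom is both obligatory and forbidden, so the set is consistent.

Consistent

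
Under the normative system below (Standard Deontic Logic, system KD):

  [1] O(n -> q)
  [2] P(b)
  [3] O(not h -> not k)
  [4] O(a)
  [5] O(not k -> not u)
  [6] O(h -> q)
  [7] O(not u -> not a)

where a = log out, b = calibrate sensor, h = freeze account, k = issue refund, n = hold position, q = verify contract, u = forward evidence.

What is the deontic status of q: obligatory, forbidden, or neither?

Obligatory

Premise 4 gives O(a).
Premise 7 is O(not u -> not a); contrapositively O(a -> u). Since O(a) holds, K gives O(u).
The contrapositive of premise 5 (O(not k -> not u)) is O(u -> k), and O(u) is already established, so O(k).
Premise 3, O(not h -> not k), contraposes to O(k -> h); with O(k) we get O(h).
With premise 6, O(h -> q), the K-axiom yields O(q).
Premises 1, 2 do not contribute to this derivation.
Hence q is obligatory.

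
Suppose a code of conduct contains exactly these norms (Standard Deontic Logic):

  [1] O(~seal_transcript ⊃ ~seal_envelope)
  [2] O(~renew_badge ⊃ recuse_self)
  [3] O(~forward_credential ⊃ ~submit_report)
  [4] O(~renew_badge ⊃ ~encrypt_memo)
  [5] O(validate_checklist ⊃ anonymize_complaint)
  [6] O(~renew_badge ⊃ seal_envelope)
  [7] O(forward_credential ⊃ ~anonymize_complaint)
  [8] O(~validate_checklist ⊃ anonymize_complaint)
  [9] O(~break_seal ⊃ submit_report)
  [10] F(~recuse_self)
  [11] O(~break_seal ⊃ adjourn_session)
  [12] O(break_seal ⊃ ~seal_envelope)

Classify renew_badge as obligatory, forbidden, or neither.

Obligatory

Premises 8 and 5 cover both cases: O(~validate_checklist ⊃ anonymize_complaint) and O(validate_checklist ⊃ anonymize_complaint). Since ~validate_checklist ∨ validate_checklist is a tautology, O(anonymize_complaint) follows.
The contrapositive of premise 7 (O(forward_credential ⊃ ~anonymize_complaint)) is O(anonymize_complaint ⊃ ~forward_credential), and O(anonymize_complaint) is already established, so O(~forward_credential).
Applying K to premise 3 (O(~forward_credential ⊃ ~submit_report)) and O(~forward_credential) yields O(~submit_report).
Premise 9 is O(~break_seal ⊃ submit_report); contrapositively O(~submit_report ⊃ break_seal). Since O(~submit_report) holds, K gives O(break_seal).
From O(break_seal) and premise 12, O(break_seal ⊃ ~seal_envelope), we obtain O(~seal_envelope).
The contrapositive of premise 6 (O(~renew_badge ⊃ seal_envelope)) is O(~seal_envelope ⊃ renew_badge), and O(~seal_envelope) is already established, so O(renew_badge).
Premises 1, 2, 4, 10, 11 do not contribute to this derivation.
Hence renew_badge is obligatory.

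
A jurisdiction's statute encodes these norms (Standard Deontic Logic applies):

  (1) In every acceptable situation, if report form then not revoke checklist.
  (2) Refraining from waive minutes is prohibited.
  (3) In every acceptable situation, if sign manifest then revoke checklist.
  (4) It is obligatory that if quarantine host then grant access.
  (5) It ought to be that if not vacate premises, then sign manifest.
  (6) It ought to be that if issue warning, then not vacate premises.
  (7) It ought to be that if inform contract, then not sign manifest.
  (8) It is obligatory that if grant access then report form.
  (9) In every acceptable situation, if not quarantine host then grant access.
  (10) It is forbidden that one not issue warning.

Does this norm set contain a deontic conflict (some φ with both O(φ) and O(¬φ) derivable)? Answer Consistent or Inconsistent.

Inconsistent

Premises 4 and 9 are O(quarantine_host → grant_access) and O(¬quarantine_host → grant_access); every ideal world satisfies quarantine_host or ¬quarantine_host, so in either case grant_access holds — hence O(grant_access).
Premise 8 is O(grant_access → report_form); since O(grant_access), deontic closure gives O(report_form).
With premise 1, O(report_form → ¬revoke_checklist), the K-axiom yields O(¬revoke_checklist).
Premise 3, O(sign_manifest → revoke_checklist), contraposes to O(¬revoke_checklist → ¬sign_manifest); with O(¬revoke_checklist) we get O(¬sign_manifest).
The contrapositive of premise 5 (O(¬vacate_premises → sign_manifest)) is O(¬sign_manifest → vacate_premises), and O(¬sign_manifest) is already established, so O(vacate_premises).
Premise 6 is O(issue_warning → ¬vacate_premises); contrapositively O(vacate_premises → ¬issue_warning). Since O(vacate_premises) holds, K gives O(¬issue_warning).
However, F(¬issue_warning) at premise 10 amounts to O(issue_warning).
We now have both O(¬issue_warning) and O(issue_warning) — issue_warning is simultaneously obligatory and forbidden, violating the D-axiom.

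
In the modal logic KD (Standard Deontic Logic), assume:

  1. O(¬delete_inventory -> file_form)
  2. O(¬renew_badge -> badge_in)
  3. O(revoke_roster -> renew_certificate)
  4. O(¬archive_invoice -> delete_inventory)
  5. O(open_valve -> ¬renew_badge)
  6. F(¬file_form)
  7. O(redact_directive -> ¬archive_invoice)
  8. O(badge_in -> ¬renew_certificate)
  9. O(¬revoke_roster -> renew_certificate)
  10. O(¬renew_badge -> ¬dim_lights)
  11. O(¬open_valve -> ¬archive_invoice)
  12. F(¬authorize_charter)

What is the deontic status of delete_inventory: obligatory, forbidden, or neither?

By case analysis on revoke_roster: premise 3 gives O(revoke_roster -> renew_certificate) and premise 9 gives O(¬revoke_roster -> renew_certificate), so O(renew_certificate) either way.
The contrapositive of premise 8 (O(badge_in -> ¬renew_certificate)) is O(renew_certificate -> ¬badge_in), and O(renew_certificate) is already established, so O(¬badge_in).
Premise 2 is O(¬renew_badge -> badge_in); contrapositively O(¬badge_in -> renew_badge). Since O(¬badge_in) holds, K gives O(renew_badge).
Premise 5, O(open_valve -> ¬renew_badge), contraposes to O(renew_badge -> ¬open_valve); with O(renew_badge) we get O(¬open_valve).
With premise 11, O(¬open_valve -> ¬archive_invoice), the K-axiom yields O(¬archive_invoice).
Applying K to premise 4 (O(¬archive_invoice -> delete_inventory)) and O(¬archive_invoice) yields O(delete_inventory).
Premises 1, 6, 7, 10, 12 do not contribute to this derivation.
Hence delete_inventory is obligatory.

Obligatory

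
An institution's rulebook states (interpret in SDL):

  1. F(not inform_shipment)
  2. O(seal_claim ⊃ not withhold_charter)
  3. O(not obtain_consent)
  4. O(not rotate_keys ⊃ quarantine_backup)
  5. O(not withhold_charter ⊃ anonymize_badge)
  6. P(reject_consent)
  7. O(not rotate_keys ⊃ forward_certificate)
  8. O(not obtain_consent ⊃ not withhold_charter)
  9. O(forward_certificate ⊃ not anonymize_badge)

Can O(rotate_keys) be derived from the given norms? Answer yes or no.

Yes

Premise 3 gives O(not obtain_consent).
Applying K to premise 8 (O(not obtain_consent ⊃ not withhold_charter)) and O(not obtain_consent) yields O(not withhold_charter).
With premise 5, O(not withhold_charter ⊃ anonymize_badge), the K-axiom yields O(anonymize_badge).
Premise 9 is O(forward_certificate ⊃ not anonymize_badge); contrapositively O(anonymize_badge ⊃ not forward_certificate). Since O(anonymize_badge) holds, K gives O(not forward_certificate).
Premise 7 is O(not rotate_keys ⊃ forward_certificate); contrapositively O(not forward_certificate ⊃ rotate_keys). Since O(not forward_certificate) holds, K gives O(rotate_keys).
Premises 1, 2, 4, 6 do not contribute to this derivation.
So O(rotate_keys) follows.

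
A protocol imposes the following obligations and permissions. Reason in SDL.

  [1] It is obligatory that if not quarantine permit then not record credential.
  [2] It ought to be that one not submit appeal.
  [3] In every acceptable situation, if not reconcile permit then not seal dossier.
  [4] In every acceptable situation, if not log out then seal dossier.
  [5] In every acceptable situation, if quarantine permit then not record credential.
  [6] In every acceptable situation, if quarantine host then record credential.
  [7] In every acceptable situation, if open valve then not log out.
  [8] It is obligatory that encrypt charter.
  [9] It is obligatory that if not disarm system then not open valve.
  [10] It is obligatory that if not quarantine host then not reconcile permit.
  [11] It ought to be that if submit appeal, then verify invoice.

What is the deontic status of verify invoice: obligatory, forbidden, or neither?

Neither

Premise 11 is O(submit_appeal → verify_invoice), but O(submit_appeal) is not derivable from the premises, so it does not yield O(verify_invoice).
No premise or chain of K-axiom applications forces O(verify_invoice), and none forces O(¬verify_invoice). So verify_invoice is neither obligatory nor forbidden under these norms.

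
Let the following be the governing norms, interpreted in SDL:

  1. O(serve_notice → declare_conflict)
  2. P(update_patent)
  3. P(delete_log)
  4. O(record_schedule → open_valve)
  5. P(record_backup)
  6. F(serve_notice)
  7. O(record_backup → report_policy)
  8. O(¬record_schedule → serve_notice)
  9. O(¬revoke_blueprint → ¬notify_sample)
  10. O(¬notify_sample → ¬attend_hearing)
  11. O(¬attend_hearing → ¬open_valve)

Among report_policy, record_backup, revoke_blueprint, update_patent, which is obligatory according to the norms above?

revoke_blueprint

Premise 6 is F(serve_notice), i.e. O(¬serve_notice).
The contrapositive of premise 8 (O(¬record_schedule → serve_notice)) is O(¬serve_notice → record_schedule), and O(¬serve_notice) is already established, so O(record_schedule).
With premise 4, O(record_schedule → open_valve), the K-axiom yields O(open_valve).
Premise 11 is O(¬attend_hearing → ¬open_valve); contrapositively O(open_valve → attend_hearing). Since O(open_valve) holds, K gives O(attend_hearing).
The contrapositive of premise 10 (O(¬notify_sample → ¬attend_hearing)) is O(attend_hearing → notify_sample), and O(attend_hearing) is already established, so O(notify_sample).
Premise 9 is O(¬revoke_blueprint → ¬notify_sample); contrapositively O(notify_sample → revoke_blueprint). Since O(notify_sample) holds, K gives O(revoke_blueprint).
So O(revoke_blueprint) holds — revoke_blueprint is obligatory. None of the other listed options is made obligatory by any chain of premises.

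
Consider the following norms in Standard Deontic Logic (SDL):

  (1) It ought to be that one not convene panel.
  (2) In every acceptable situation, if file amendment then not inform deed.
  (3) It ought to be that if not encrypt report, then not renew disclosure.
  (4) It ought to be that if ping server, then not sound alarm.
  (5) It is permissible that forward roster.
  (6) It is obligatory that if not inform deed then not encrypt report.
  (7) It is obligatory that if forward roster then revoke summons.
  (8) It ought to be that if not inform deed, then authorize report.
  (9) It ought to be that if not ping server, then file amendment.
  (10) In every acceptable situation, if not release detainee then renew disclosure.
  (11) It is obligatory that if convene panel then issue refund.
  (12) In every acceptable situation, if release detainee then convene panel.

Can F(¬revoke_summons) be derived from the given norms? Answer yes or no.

No

Premise 7 is O(forward_roster → revoke_summons), but O(forward_roster) is not derivable from the premises (the permission P(forward_roster) asserts only ¬O(¬forward_roster), not O(forward_roster)), so it does not yield O(revoke_summons).
No other premise forces O(revoke_summons). An ideal world satisfying every premise can still have ¬revoke_summons true, so F(¬revoke_summons) is not derivable.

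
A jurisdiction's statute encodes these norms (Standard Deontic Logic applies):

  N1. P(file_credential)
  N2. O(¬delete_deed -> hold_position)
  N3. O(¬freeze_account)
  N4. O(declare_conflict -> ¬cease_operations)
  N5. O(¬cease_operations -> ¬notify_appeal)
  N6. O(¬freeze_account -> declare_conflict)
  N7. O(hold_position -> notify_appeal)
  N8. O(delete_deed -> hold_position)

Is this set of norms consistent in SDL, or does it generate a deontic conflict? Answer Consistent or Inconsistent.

Premises 2 and 8 cover both cases: O(¬delete_deed -> hold_position) and O(delete_deed -> hold_position). Since ¬delete_deed ∨ delete_deed is a tautology, O(hold_position) follows.
From O(hold_position) and premise 7, O(hold_position -> notify_appeal), we obtain O(notify_appeal).
Premise 5 is O(¬cease_operations -> ¬notify_appeal); contrapositively O(notify_appeal -> cease_operations). Since O(notify_appeal) holds, K gives O(cease_operations).
The contrapositive of premise 4 (O(declare_conflict -> ¬cease_operations)) is O(cease_operations -> ¬declare_conflict), and O(cease_operations) is already established, so O(¬declare_conflict).
The contrapositive of premise 6 (O(¬freeze_account -> declare_conflict)) is O(¬declare_conflict -> freeze_account), and O(¬declare_conflict) is already established, so O(freeze_account).
However, premise 3 gives O(¬freeze_account).
We now have both O(freeze_account) and O(¬freeze_account) — freeze_account is simultaneously obligatory and forbidden, violating the D-axiom.

Inconsistent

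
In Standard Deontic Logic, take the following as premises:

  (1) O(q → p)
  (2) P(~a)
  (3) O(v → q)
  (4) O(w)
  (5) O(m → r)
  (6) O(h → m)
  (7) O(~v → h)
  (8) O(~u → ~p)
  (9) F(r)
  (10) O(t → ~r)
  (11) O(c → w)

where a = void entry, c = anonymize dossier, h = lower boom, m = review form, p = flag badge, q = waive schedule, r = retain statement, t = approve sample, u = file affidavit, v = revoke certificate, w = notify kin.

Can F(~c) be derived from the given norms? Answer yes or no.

No

Premise 11 is O(c → w); even if O(w) held, inferring O(c) would be affirming the consequent — invalid.
No other premise forces O(c). An ideal world satisfying every premise can still have ~c true, so F(~c) is not derivable.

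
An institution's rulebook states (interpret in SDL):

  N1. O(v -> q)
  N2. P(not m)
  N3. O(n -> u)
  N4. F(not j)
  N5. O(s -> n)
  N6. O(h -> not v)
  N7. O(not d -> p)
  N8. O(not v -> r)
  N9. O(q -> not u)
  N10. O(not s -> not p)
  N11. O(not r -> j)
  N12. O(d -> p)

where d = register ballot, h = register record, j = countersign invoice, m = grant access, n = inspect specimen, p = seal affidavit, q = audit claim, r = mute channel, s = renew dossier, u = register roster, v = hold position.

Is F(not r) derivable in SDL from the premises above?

Yes

Premises 7 and 12 cover both cases: O(not d -> p) and O(d -> p). Since not d ∨ d is a tautology, O(p) follows.
The contrapositive of premise 10 (O(not s -> not p)) is O(p -> s), and O(p) is already established, so O(s).
From O(s) and premise 5, O(s -> n), we obtain O(n).
With premise 3, O(n -> u), the K-axiom yields O(u).
Premise 9, O(q -> not u), contraposes to O(u -> not q); with O(u) we get O(not q).
Premise 1 is O(v -> q); contrapositively O(not q -> not v). Since O(not q) holds, K gives O(not v).
From O(not v) and premise 8, O(not v -> r), we obtain O(r).
Premises 2, 4, 6, 11 do not contribute to this derivation.
So O(r) holds, i.e. F(not r). The claim follows.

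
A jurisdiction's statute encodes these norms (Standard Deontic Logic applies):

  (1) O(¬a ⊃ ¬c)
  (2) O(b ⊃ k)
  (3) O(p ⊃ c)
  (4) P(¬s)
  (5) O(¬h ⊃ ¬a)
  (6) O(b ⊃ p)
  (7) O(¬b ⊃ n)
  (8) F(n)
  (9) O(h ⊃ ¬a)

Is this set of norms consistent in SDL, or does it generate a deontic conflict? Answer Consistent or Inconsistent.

Inconsistent

By case analysis on ¬h: premise 5 gives O(¬h ⊃ ¬a) and premise 9 gives O(h ⊃ ¬a), so O(¬a) either way.
Premise 1 is O(¬a ⊃ ¬c); since O(¬a), deontic closure gives O(¬c).
Premise 3, O(p ⊃ c), contraposes to O(¬c ⊃ ¬p); with O(¬c) we get O(¬p).
Premise 6 is O(b ⊃ p); contrapositively O(¬p ⊃ ¬b). Since O(¬p) holds, K gives O(¬b).
Applying K to premise 7 (O(¬b ⊃ n)) and O(¬b) yields O(n).
However, F(n) at premise 8 amounts to O(¬n).
We now have both O(n) and O(¬n) — n is simultaneously obligatory and forbidden, violating the D-axiom.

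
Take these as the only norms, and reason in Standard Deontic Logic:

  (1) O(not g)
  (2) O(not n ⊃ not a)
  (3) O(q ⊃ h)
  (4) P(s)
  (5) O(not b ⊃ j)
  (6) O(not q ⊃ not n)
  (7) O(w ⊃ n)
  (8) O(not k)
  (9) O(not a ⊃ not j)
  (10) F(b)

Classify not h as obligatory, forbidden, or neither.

Forbidden

F(b) at premise 10 means O(not b).
With premise 5, O(not b ⊃ j), the K-axiom yields O(j).
Premise 9 is O(not a ⊃ not j); contrapositively O(j ⊃ a). Since O(j) holds, K gives O(a).
Premise 2, O(not n ⊃ not a), contraposes to O(a ⊃ n); with O(a) we get O(n).
Premise 6 is O(not q ⊃ not n); contrapositively O(n ⊃ q). Since O(n) holds, K gives O(q).
Applying K to premise 3 (O(q ⊃ h)) and O(q) yields O(h).
Premises 1, 4, 7, 8 do not contribute to this derivation.
Thus O(h), which is F(not h): not h is forbidden.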